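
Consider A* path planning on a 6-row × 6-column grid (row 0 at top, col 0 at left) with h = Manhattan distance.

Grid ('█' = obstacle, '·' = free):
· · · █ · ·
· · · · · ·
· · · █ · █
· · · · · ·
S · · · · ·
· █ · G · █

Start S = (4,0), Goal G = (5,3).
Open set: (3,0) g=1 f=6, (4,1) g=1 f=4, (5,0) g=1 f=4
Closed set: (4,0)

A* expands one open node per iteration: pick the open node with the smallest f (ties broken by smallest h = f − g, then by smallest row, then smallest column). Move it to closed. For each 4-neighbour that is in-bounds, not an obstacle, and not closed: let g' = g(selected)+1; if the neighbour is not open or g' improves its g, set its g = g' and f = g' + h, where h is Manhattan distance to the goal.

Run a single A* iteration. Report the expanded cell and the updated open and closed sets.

step 1: expand (4,1) (f=4, h=3) → closed; open now [(3,0) g=1 f=6, (3,1) g=2 f=6, (4,2) g=2 f=4, (5,0) g=1 f=4]

expanded=(4,1); open=[(3,0) g=1 f=6, (3,1) g=2 f=6, (4,2) g=2 f=4, (5,0) g=1 f=4]; closed=[(4,0), (4,1)]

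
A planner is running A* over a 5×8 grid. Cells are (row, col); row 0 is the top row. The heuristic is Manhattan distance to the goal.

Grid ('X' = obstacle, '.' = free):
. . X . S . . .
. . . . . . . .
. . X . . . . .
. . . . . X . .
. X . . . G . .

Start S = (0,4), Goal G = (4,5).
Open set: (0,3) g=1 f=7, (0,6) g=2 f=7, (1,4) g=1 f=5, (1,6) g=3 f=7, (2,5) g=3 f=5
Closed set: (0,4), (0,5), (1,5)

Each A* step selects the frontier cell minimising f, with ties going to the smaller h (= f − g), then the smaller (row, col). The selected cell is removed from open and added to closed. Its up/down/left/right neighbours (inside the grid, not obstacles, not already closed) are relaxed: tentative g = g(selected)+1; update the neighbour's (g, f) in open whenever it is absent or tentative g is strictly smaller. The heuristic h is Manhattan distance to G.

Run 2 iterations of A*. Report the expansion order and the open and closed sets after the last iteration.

step 1: expand (2,5) (f=5, h=2) → closed; open now [(0,3) g=1 f=7, (0,6) g=2 f=7, (1,4) g=1 f=5, (1,6) g=3 f=7, (2,4) g=4 f=7, (2,6) g=4 f=7]
step 2: expand (1,4) (f=5, h=4) → closed; open now [(0,3) g=1 f=7, (0,6) g=2 f=7, (1,3) g=2 f=7, (1,6) g=3 f=7, (2,4) g=2 f=5, (2,6) g=4 f=7]

order=[(2,5) → (1,4)]; open=[(0,3) g=1 f=7, (0,6) g=2 f=7, (1,3) g=2 f=7, (1,6) g=3 f=7, (2,4) g=2 f=5, (2,6) g=4 f=7]; closed=[(0,4), (0,5), (1,4), (1,5), (2,5)]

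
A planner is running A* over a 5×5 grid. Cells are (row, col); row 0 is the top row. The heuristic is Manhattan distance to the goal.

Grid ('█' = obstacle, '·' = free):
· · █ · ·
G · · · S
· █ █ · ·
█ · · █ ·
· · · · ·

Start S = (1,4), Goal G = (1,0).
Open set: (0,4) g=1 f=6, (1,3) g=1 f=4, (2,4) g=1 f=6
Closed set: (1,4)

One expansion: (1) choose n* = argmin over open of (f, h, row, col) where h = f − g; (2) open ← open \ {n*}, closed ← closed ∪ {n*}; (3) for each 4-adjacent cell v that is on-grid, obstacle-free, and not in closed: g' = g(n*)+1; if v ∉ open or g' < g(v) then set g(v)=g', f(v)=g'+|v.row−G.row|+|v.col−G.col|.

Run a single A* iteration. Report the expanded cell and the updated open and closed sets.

expanded=(1,3); open=[(0,3) g=2 f=6, (0,4) g=1 f=6, (1,2) g=2 f=4, (2,3) g=2 f=6, (2,4) g=1 f=6]; closed=[(1,3), (1,4)]

step 1: expand (1,3) (f=4, h=3) → closed; open now [(0,3) g=2 f=6, (0,4) g=1 f=6, (1,2) g=2 f=4, (2,3) g=2 f=6, (2,4) g=1 f=6]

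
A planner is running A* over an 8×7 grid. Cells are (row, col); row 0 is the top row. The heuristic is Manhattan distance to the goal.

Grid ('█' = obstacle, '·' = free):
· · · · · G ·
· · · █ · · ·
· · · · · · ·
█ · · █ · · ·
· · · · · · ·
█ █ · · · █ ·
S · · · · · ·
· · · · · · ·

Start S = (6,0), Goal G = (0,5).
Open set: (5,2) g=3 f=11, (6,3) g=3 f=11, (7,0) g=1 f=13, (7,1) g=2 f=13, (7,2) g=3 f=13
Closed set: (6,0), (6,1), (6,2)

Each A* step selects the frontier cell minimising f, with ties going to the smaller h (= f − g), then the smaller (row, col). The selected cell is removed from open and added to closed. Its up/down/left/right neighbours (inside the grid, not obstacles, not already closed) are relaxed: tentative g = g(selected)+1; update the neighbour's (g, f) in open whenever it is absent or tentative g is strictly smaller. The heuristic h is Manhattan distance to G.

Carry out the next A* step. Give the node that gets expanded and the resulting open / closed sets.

expanded=(5,2); open=[(4,2) g=4 f=11, (5,3) g=4 f=11, (6,3) g=3 f=11, (7,0) g=1 f=13, (7,1) g=2 f=13, (7,2) g=3 f=13]; closed=[(5,2), (6,0), (6,1), (6,2)]

step 1: expand (5,2) (f=11, h=8) → closed; open now [(4,2) g=4 f=11, (5,3) g=4 f=11, (6,3) g=3 f=11, (7,0) g=1 f=13, (7,1) g=2 f=13, (7,2) g=3 f=13]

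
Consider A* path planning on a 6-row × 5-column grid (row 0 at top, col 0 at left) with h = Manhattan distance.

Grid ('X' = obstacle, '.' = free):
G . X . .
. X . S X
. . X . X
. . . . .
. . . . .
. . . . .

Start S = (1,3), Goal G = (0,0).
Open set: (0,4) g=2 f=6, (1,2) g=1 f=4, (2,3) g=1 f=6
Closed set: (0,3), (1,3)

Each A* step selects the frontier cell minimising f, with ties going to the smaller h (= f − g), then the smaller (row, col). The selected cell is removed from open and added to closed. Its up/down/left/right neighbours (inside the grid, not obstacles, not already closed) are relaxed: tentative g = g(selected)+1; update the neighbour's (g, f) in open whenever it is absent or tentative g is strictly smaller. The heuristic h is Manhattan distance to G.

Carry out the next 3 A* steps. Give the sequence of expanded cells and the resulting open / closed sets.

order=[(1,2) → (0,4) → (2,3)]; open=[(3,3) g=2 f=8]; closed=[(0,3), (0,4), (1,2), (1,3), (2,3)]

step 1: expand (1,2) (f=4, h=3) → closed; open now [(0,4) g=2 f=6, (2,3) g=1 f=6]
step 2: expand (0,4) (f=6, h=4) → closed; open now [(2,3) g=1 f=6]
step 3: expand (2,3) (f=6, h=5) → closed; open now [(3,3) g=2 f=8]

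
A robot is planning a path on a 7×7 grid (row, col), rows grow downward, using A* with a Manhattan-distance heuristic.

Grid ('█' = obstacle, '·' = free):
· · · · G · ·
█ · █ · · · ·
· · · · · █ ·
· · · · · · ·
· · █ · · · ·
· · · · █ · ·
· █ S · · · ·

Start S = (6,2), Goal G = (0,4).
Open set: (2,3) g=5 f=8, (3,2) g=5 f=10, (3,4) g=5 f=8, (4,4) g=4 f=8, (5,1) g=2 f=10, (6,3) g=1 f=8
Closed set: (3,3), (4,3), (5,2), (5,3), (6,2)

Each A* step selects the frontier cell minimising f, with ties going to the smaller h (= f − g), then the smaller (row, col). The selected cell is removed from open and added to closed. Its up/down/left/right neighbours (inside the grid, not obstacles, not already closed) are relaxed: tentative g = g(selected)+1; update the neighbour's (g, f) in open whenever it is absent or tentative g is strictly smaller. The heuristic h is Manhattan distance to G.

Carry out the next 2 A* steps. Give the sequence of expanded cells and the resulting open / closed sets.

step 1: expand (2,3) (f=8, h=3) → closed; open now [(1,3) g=6 f=8, (2,2) g=6 f=10, (2,4) g=6 f=8, (3,2) g=5 f=10, (3,4) g=5 f=8, (4,4) g=4 f=8, (5,1) g=2 f=10, (6,3) g=1 f=8]
step 2: expand (1,3) (f=8, h=2) → closed; open now [(0,3) g=7 f=8, (1,4) g=7 f=8, (2,2) g=6 f=10, (2,4) g=6 f=8, (3,2) g=5 f=10, (3,4) g=5 f=8, (4,4) g=4 f=8, (5,1) g=2 f=10, (6,3) g=1 f=8]

order=[(2,3) → (1,3)]; open=[(0,3) g=7 f=8, (1,4) g=7 f=8, (2,2) g=6 f=10, (2,4) g=6 f=8, (3,2) g=5 f=10, (3,4) g=5 f=8, (4,4) g=4 f=8, (5,1) g=2 f=10, (6,3) g=1 f=8]; closed=[(1,3), (2,3), (3,3), (4,3), (5,2), (5,3), (6,2)]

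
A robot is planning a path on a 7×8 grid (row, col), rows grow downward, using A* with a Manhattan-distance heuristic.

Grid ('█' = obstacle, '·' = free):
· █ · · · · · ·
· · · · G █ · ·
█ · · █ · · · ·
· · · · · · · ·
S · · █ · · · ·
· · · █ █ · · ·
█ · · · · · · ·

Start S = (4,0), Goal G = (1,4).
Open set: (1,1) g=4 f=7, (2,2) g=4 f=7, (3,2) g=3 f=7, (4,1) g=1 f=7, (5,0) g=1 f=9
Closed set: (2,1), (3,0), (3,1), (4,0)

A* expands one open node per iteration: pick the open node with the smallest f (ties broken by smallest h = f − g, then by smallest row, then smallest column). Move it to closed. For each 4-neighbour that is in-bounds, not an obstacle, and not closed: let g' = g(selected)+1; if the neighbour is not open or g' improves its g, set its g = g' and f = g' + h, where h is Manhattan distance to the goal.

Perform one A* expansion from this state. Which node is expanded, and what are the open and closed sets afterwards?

step 1: expand (1,1) (f=7, h=3) → closed; open now [(1,0) g=5 f=9, (1,2) g=5 f=7, (2,2) g=4 f=7, (3,2) g=3 f=7, (4,1) g=1 f=7, (5,0) g=1 f=9]

expanded=(1,1); open=[(1,0) g=5 f=9, (1,2) g=5 f=7, (2,2) g=4 f=7, (3,2) g=3 f=7, (4,1) g=1 f=7, (5,0) g=1 f=9]; closed=[(1,1), (2,1), (3,0), (3,1), (4,0)]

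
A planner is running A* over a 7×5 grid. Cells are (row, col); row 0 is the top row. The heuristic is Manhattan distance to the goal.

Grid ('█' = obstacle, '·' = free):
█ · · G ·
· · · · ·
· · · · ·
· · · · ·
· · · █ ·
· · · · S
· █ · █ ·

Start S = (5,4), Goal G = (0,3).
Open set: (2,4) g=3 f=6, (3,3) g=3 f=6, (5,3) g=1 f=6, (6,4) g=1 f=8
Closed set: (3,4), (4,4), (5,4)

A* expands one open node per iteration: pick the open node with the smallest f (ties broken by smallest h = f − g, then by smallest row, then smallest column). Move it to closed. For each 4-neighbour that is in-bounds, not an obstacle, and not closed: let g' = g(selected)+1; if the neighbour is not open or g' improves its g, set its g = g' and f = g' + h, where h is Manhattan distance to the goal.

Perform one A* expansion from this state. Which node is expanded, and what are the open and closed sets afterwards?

step 1: expand (2,4) (f=6, h=3) → closed; open now [(1,4) g=4 f=6, (2,3) g=4 f=6, (3,3) g=3 f=6, (5,3) g=1 f=6, (6,4) g=1 f=8]

expanded=(2,4); open=[(1,4) g=4 f=6, (2,3) g=4 f=6, (3,3) g=3 f=6, (5,3) g=1 f=6, (6,4) g=1 f=8]; closed=[(2,4), (3,4), (4,4), (5,4)]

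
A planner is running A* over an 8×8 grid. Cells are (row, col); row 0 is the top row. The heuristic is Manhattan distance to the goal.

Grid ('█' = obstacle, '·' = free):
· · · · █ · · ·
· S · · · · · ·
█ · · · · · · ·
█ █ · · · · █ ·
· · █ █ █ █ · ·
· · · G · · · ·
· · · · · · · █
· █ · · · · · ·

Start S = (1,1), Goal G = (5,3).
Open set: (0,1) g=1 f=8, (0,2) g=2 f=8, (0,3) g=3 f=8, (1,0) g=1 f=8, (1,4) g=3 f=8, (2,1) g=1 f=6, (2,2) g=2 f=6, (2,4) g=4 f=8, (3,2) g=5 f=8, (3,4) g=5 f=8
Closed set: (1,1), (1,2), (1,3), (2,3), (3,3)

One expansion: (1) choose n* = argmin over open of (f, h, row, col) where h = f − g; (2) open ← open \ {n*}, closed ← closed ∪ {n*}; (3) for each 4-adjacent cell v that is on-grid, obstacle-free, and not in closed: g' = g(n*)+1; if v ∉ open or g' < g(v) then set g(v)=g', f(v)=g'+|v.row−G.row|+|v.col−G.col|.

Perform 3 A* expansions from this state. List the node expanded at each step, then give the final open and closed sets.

step 1: expand (2,2) (f=6, h=4) → closed; open now [(0,1) g=1 f=8, (0,2) g=2 f=8, (0,3) g=3 f=8, (1,0) g=1 f=8, (1,4) g=3 f=8, (2,1) g=1 f=6, (2,4) g=4 f=8, (3,2) g=3 f=6, (3,4) g=5 f=8]
step 2: expand (3,2) (f=6, h=3) → closed; open now [(0,1) g=1 f=8, (0,2) g=2 f=8, (0,3) g=3 f=8, (1,0) g=1 f=8, (1,4) g=3 f=8, (2,1) g=1 f=6, (2,4) g=4 f=8, (3,4) g=5 f=8]
step 3: expand (2,1) (f=6, h=5) → closed; open now [(0,1) g=1 f=8, (0,2) g=2 f=8, (0,3) g=3 f=8, (1,0) g=1 f=8, (1,4) g=3 f=8, (2,4) g=4 f=8, (3,4) g=5 f=8]

order=[(2,2) → (3,2) → (2,1)]; open=[(0,1) g=1 f=8, (0,2) g=2 f=8, (0,3) g=3 f=8, (1,0) g=1 f=8, (1,4) g=3 f=8, (2,4) g=4 f=8, (3,4) g=5 f=8]; closed=[(1,1), (1,2), (1,3), (2,1), (2,2), (2,3), (3,2), (3,3)]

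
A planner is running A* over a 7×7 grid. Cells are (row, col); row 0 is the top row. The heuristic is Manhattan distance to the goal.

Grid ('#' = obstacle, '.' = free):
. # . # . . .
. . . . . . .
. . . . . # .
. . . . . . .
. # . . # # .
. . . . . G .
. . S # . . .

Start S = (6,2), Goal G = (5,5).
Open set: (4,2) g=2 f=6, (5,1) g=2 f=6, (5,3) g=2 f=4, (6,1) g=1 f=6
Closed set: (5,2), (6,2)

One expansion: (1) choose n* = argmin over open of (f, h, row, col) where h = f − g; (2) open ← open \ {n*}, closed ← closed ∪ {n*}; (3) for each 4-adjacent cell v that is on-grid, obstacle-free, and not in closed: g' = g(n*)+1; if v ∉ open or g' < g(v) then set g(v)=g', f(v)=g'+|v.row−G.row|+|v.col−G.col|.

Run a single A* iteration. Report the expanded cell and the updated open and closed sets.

step 1: expand (5,3) (f=4, h=2) → closed; open now [(4,2) g=2 f=6, (4,3) g=3 f=6, (5,1) g=2 f=6, (5,4) g=3 f=4, (6,1) g=1 f=6]

expanded=(5,3); open=[(4,2) g=2 f=6, (4,3) g=3 f=6, (5,1) g=2 f=6, (5,4) g=3 f=4, (6,1) g=1 f=6]; closed=[(5,2), (5,3), (6,2)]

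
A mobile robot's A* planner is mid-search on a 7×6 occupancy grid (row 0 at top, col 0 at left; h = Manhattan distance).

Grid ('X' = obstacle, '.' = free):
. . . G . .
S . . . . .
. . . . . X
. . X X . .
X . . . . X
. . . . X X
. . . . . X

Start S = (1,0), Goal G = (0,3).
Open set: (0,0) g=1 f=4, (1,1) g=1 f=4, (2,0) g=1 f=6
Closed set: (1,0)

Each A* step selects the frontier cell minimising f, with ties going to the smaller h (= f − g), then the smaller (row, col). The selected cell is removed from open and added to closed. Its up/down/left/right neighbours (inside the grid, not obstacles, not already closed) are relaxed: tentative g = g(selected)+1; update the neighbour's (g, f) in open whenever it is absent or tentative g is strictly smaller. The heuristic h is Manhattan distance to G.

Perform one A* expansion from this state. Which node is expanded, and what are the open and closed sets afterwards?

step 1: expand (0,0) (f=4, h=3) → closed; open now [(0,1) g=2 f=4, (1,1) g=1 f=4, (2,0) g=1 f=6]

expanded=(0,0); open=[(0,1) g=2 f=4, (1,1) g=1 f=4, (2,0) g=1 f=6]; closed=[(0,0), (1,0)]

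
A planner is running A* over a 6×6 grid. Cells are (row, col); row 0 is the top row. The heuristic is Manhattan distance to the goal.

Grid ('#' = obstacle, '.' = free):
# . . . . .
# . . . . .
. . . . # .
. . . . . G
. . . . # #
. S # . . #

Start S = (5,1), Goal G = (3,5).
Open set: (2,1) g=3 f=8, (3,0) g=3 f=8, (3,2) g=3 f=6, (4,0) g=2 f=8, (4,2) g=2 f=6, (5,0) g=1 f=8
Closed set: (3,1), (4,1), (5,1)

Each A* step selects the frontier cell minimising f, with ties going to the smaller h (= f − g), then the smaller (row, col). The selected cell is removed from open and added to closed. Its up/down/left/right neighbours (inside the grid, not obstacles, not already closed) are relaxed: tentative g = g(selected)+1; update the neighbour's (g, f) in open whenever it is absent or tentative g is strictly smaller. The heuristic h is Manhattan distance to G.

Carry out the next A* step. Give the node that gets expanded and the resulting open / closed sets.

expanded=(3,2); open=[(2,1) g=3 f=8, (2,2) g=4 f=8, (3,0) g=3 f=8, (3,3) g=4 f=6, (4,0) g=2 f=8, (4,2) g=2 f=6, (5,0) g=1 f=8]; closed=[(3,1), (3,2), (4,1), (5,1)]

step 1: expand (3,2) (f=6, h=3) → closed; open now [(2,1) g=3 f=8, (2,2) g=4 f=8, (3,0) g=3 f=8, (3,3) g=4 f=6, (4,0) g=2 f=8, (4,2) g=2 f=6, (5,0) g=1 f=8]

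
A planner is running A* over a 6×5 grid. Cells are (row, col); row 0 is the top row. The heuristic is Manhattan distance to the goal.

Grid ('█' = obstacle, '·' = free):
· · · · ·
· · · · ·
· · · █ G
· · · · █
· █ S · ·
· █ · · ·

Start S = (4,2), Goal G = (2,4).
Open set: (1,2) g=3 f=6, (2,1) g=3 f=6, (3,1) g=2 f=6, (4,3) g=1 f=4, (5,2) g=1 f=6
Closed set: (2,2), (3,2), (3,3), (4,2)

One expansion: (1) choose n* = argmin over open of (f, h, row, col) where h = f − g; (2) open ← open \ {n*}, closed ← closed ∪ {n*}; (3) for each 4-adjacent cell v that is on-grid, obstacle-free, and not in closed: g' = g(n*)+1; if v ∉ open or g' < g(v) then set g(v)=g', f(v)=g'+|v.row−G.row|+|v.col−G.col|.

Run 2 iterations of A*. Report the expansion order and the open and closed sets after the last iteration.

order=[(4,3) → (4,4)]; open=[(1,2) g=3 f=6, (2,1) g=3 f=6, (3,1) g=2 f=6, (5,2) g=1 f=6, (5,3) g=2 f=6, (5,4) g=3 f=6]; closed=[(2,2), (3,2), (3,3), (4,2), (4,3), (4,4)]

step 1: expand (4,3) (f=4, h=3) → closed; open now [(1,2) g=3 f=6, (2,1) g=3 f=6, (3,1) g=2 f=6, (4,4) g=2 f=4, (5,2) g=1 f=6, (5,3) g=2 f=6]
step 2: expand (4,4) (f=4, h=2) → closed; open now [(1,2) g=3 f=6, (2,1) g=3 f=6, (3,1) g=2 f=6, (5,2) g=1 f=6, (5,3) g=2 f=6, (5,4) g=3 f=6]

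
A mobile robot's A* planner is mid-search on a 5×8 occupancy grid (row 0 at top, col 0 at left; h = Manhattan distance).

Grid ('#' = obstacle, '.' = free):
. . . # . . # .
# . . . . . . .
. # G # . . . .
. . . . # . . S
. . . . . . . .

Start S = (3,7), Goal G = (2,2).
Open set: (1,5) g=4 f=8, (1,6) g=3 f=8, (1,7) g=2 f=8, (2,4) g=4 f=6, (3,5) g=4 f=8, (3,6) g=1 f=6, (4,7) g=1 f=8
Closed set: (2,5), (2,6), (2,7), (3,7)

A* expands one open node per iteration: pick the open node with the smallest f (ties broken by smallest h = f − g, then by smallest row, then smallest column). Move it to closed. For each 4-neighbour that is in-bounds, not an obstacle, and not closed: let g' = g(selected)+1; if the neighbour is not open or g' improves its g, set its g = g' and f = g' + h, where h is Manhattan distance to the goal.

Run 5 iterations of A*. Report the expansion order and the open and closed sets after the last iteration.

order=[(2,4) → (3,6) → (3,5) → (1,4) → (1,3)]; open=[(0,4) g=6 f=10, (1,2) g=7 f=8, (1,5) g=4 f=8, (1,6) g=3 f=8, (1,7) g=2 f=8, (4,5) g=3 f=8, (4,6) g=2 f=8, (4,7) g=1 f=8]; closed=[(1,3), (1,4), (2,4), (2,5), (2,6), (2,7), (3,5), (3,6), (3,7)]

step 1: expand (2,4) (f=6, h=2) → closed; open now [(1,4) g=5 f=8, (1,5) g=4 f=8, (1,6) g=3 f=8, (1,7) g=2 f=8, (3,5) g=4 f=8, (3,6) g=1 f=6, (4,7) g=1 f=8]
step 2: expand (3,6) (f=6, h=5) → closed; open now [(1,4) g=5 f=8, (1,5) g=4 f=8, (1,6) g=3 f=8, (1,7) g=2 f=8, (3,5) g=2 f=6, (4,6) g=2 f=8, (4,7) g=1 f=8]
step 3: expand (3,5) (f=6, h=4) → closed; open now [(1,4) g=5 f=8, (1,5) g=4 f=8, (1,6) g=3 f=8, (1,7) g=2 f=8, (4,5) g=3 f=8, (4,6) g=2 f=8, (4,7) g=1 f=8]
step 4: expand (1,4) (f=8, h=3) → closed; open now [(0,4) g=6 f=10, (1,3) g=6 f=8, (1,5) g=4 f=8, (1,6) g=3 f=8, (1,7) g=2 f=8, (4,5) g=3 f=8, (4,6) g=2 f=8, (4,7) g=1 f=8]
step 5: expand (1,3) (f=8, h=2) → closed; open now [(0,4) g=6 f=10, (1,2) g=7 f=8, (1,5) g=4 f=8, (1,6) g=3 f=8, (1,7) g=2 f=8, (4,5) g=3 f=8, (4,6) g=2 f=8, (4,7) g=1 f=8]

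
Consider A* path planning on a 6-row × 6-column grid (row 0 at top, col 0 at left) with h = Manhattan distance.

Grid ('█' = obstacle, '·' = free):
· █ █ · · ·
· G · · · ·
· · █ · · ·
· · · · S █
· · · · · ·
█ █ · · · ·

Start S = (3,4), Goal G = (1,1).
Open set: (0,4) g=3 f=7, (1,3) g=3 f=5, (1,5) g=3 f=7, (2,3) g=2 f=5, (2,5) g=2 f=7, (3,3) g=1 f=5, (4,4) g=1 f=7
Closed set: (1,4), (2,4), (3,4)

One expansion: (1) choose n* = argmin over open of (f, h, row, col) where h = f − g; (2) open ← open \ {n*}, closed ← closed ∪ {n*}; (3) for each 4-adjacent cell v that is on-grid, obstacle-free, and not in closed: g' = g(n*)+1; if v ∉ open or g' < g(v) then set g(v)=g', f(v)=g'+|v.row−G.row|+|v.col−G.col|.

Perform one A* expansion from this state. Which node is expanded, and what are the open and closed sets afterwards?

step 1: expand (1,3) (f=5, h=2) → closed; open now [(0,3) g=4 f=7, (0,4) g=3 f=7, (1,2) g=4 f=5, (1,5) g=3 f=7, (2,3) g=2 f=5, (2,5) g=2 f=7, (3,3) g=1 f=5, (4,4) g=1 f=7]

expanded=(1,3); open=[(0,3) g=4 f=7, (0,4) g=3 f=7, (1,2) g=4 f=5, (1,5) g=3 f=7, (2,3) g=2 f=5, (2,5) g=2 f=7, (3,3) g=1 f=5, (4,4) g=1 f=7]; closed=[(1,3), (1,4), (2,4), (3,4)]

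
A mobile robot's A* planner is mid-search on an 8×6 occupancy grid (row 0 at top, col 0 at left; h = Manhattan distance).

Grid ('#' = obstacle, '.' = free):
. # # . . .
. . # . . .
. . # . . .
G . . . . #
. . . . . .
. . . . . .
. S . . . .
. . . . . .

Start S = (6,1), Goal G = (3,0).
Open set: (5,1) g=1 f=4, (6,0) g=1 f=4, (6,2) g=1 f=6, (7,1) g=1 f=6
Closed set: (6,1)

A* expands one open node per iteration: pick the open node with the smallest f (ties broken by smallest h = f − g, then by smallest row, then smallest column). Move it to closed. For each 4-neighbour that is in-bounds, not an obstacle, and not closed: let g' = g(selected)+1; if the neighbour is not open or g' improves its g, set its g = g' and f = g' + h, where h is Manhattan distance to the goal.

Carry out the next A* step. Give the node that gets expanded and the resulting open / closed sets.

expanded=(5,1); open=[(4,1) g=2 f=4, (5,0) g=2 f=4, (5,2) g=2 f=6, (6,0) g=1 f=4, (6,2) g=1 f=6, (7,1) g=1 f=6]; closed=[(5,1), (6,1)]

step 1: expand (5,1) (f=4, h=3) → closed; open now [(4,1) g=2 f=4, (5,0) g=2 f=4, (5,2) g=2 f=6, (6,0) g=1 f=4, (6,2) g=1 f=6, (7,1) g=1 f=6]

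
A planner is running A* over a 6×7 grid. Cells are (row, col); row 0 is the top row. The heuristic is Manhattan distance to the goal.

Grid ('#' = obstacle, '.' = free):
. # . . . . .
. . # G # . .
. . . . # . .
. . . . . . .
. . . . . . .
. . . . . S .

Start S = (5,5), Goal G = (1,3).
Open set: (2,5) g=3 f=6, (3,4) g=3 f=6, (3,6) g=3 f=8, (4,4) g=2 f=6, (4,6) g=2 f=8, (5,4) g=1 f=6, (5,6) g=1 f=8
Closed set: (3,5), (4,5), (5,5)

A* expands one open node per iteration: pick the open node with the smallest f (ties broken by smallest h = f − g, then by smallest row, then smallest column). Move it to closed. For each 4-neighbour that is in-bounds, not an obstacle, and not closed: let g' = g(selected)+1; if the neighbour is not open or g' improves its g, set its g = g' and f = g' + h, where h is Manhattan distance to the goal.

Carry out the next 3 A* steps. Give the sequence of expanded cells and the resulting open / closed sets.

order=[(2,5) → (1,5) → (3,4)]; open=[(0,5) g=5 f=8, (1,6) g=5 f=8, (2,6) g=4 f=8, (3,3) g=4 f=6, (3,6) g=3 f=8, (4,4) g=2 f=6, (4,6) g=2 f=8, (5,4) g=1 f=6, (5,6) g=1 f=8]; closed=[(1,5), (2,5), (3,4), (3,5), (4,5), (5,5)]

step 1: expand (2,5) (f=6, h=3) → closed; open now [(1,5) g=4 f=6, (2,6) g=4 f=8, (3,4) g=3 f=6, (3,6) g=3 f=8, (4,4) g=2 f=6, (4,6) g=2 f=8, (5,4) g=1 f=6, (5,6) g=1 f=8]
step 2: expand (1,5) (f=6, h=2) → closed; open now [(0,5) g=5 f=8, (1,6) g=5 f=8, (2,6) g=4 f=8, (3,4) g=3 f=6, (3,6) g=3 f=8, (4,4) g=2 f=6, (4,6) g=2 f=8, (5,4) g=1 f=6, (5,6) g=1 f=8]
step 3: expand (3,4) (f=6, h=3) → closed; open now [(0,5) g=5 f=8, (1,6) g=5 f=8, (2,6) g=4 f=8, (3,3) g=4 f=6, (3,6) g=3 f=8, (4,4) g=2 f=6, (4,6) g=2 f=8, (5,4) g=1 f=6, (5,6) g=1 f=8]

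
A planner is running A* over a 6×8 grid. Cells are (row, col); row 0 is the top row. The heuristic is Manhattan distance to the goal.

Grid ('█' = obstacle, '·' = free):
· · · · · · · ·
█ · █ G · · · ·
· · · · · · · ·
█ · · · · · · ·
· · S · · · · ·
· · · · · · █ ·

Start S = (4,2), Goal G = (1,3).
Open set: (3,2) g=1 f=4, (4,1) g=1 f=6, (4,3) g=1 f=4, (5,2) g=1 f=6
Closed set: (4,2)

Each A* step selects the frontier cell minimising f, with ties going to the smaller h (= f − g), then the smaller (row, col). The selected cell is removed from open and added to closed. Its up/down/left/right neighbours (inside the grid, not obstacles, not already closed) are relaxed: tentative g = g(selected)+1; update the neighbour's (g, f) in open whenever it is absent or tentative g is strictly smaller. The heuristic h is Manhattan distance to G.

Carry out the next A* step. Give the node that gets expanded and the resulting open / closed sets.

step 1: expand (3,2) (f=4, h=3) → closed; open now [(2,2) g=2 f=4, (3,1) g=2 f=6, (3,3) g=2 f=4, (4,1) g=1 f=6, (4,3) g=1 f=4, (5,2) g=1 f=6]

expanded=(3,2); open=[(2,2) g=2 f=4, (3,1) g=2 f=6, (3,3) g=2 f=4, (4,1) g=1 f=6, (4,3) g=1 f=4, (5,2) g=1 f=6]; closed=[(3,2), (4,2)]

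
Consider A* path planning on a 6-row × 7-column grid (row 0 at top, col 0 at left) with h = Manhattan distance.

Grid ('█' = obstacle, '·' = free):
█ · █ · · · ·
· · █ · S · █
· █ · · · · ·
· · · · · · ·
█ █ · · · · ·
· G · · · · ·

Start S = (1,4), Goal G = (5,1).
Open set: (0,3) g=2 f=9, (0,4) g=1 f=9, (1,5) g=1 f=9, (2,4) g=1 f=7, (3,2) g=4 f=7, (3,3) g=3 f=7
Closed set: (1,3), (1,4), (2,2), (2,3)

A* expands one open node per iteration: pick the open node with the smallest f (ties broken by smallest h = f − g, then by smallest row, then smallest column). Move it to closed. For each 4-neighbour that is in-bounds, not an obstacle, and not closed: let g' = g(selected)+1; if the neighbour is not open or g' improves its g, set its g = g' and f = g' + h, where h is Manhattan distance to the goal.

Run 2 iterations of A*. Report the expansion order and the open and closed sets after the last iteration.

order=[(3,2) → (3,1)]; open=[(0,3) g=2 f=9, (0,4) g=1 f=9, (1,5) g=1 f=9, (2,4) g=1 f=7, (3,0) g=6 f=9, (3,3) g=3 f=7, (4,2) g=5 f=7]; closed=[(1,3), (1,4), (2,2), (2,3), (3,1), (3,2)]

step 1: expand (3,2) (f=7, h=3) → closed; open now [(0,3) g=2 f=9, (0,4) g=1 f=9, (1,5) g=1 f=9, (2,4) g=1 f=7, (3,1) g=5 f=7, (3,3) g=3 f=7, (4,2) g=5 f=7]
step 2: expand (3,1) (f=7, h=2) → closed; open now [(0,3) g=2 f=9, (0,4) g=1 f=9, (1,5) g=1 f=9, (2,4) g=1 f=7, (3,0) g=6 f=9, (3,3) g=3 f=7, (4,2) g=5 f=7]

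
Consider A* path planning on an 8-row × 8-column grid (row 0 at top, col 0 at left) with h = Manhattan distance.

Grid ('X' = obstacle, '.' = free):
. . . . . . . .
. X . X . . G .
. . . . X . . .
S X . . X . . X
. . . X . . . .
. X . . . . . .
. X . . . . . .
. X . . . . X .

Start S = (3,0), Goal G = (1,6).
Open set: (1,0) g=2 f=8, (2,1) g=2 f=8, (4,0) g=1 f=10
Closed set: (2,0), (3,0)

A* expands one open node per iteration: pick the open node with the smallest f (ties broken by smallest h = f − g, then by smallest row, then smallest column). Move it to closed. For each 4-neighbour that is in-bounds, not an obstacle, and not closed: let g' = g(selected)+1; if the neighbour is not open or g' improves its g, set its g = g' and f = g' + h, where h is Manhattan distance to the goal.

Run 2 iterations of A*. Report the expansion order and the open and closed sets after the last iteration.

step 1: expand (1,0) (f=8, h=6) → closed; open now [(0,0) g=3 f=10, (2,1) g=2 f=8, (4,0) g=1 f=10]
step 2: expand (2,1) (f=8, h=6) → closed; open now [(0,0) g=3 f=10, (2,2) g=3 f=8, (4,0) g=1 f=10]

order=[(1,0) → (2,1)]; open=[(0,0) g=3 f=10, (2,2) g=3 f=8, (4,0) g=1 f=10]; closed=[(1,0), (2,0), (2,1), (3,0)]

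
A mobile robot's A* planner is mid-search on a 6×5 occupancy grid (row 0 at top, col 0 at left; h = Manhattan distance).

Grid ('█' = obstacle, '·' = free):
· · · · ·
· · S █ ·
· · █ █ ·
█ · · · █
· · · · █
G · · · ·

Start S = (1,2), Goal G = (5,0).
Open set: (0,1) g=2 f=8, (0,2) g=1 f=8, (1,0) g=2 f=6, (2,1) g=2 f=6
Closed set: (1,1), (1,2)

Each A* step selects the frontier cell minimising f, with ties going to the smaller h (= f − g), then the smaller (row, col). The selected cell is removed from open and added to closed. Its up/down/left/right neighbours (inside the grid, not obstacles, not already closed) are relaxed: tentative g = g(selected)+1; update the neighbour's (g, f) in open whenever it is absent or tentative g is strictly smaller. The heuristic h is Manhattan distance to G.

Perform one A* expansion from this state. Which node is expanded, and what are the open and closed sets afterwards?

expanded=(1,0); open=[(0,0) g=3 f=8, (0,1) g=2 f=8, (0,2) g=1 f=8, (2,0) g=3 f=6, (2,1) g=2 f=6]; closed=[(1,0), (1,1), (1,2)]

step 1: expand (1,0) (f=6, h=4) → closed; open now [(0,0) g=3 f=8, (0,1) g=2 f=8, (0,2) g=1 f=8, (2,0) g=3 f=6, (2,1) g=2 f=6]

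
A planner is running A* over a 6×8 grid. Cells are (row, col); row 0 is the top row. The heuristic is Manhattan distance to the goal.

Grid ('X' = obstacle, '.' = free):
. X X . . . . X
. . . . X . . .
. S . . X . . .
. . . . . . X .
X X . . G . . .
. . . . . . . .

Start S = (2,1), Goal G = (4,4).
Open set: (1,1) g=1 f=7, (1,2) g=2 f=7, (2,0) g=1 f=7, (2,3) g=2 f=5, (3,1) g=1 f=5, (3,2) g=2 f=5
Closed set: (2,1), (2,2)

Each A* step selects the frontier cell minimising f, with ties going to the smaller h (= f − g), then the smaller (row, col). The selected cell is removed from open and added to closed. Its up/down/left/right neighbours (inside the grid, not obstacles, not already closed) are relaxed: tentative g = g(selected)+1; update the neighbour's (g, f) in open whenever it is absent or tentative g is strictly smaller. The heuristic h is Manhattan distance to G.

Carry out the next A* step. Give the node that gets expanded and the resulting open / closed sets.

expanded=(2,3); open=[(1,1) g=1 f=7, (1,2) g=2 f=7, (1,3) g=3 f=7, (2,0) g=1 f=7, (3,1) g=1 f=5, (3,2) g=2 f=5, (3,3) g=3 f=5]; closed=[(2,1), (2,2), (2,3)]

step 1: expand (2,3) (f=5, h=3) → closed; open now [(1,1) g=1 f=7, (1,2) g=2 f=7, (1,3) g=3 f=7, (2,0) g=1 f=7, (3,1) g=1 f=5, (3,2) g=2 f=5, (3,3) g=3 f=5]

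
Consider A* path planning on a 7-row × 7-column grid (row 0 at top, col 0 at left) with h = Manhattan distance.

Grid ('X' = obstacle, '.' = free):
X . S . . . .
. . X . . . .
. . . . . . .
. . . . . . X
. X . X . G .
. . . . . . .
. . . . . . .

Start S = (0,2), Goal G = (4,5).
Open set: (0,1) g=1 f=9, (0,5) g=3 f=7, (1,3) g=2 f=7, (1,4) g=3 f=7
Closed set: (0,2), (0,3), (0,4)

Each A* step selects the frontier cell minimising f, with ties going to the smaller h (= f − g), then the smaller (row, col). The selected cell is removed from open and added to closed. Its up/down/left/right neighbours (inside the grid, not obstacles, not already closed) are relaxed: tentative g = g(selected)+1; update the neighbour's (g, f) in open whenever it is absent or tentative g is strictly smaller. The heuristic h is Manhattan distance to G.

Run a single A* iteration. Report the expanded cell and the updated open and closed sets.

step 1: expand (0,5) (f=7, h=4) → closed; open now [(0,1) g=1 f=9, (0,6) g=4 f=9, (1,3) g=2 f=7, (1,4) g=3 f=7, (1,5) g=4 f=7]

expanded=(0,5); open=[(0,1) g=1 f=9, (0,6) g=4 f=9, (1,3) g=2 f=7, (1,4) g=3 f=7, (1,5) g=4 f=7]; closed=[(0,2), (0,3), (0,4), (0,5)]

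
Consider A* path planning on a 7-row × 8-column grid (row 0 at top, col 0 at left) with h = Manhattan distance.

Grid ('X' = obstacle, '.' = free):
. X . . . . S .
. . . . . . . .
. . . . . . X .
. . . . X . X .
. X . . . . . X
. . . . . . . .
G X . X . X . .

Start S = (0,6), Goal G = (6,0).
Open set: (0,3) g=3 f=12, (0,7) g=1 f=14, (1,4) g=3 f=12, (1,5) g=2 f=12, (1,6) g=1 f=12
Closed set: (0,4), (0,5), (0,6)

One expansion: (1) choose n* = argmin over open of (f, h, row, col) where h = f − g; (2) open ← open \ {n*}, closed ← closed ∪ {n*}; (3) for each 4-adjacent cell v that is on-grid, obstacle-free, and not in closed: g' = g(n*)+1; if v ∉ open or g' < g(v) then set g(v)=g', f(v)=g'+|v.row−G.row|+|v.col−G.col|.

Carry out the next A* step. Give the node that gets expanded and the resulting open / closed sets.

step 1: expand (0,3) (f=12, h=9) → closed; open now [(0,2) g=4 f=12, (0,7) g=1 f=14, (1,3) g=4 f=12, (1,4) g=3 f=12, (1,5) g=2 f=12, (1,6) g=1 f=12]

expanded=(0,3); open=[(0,2) g=4 f=12, (0,7) g=1 f=14, (1,3) g=4 f=12, (1,4) g=3 f=12, (1,5) g=2 f=12, (1,6) g=1 f=12]; closed=[(0,3), (0,4), (0,5), (0,6)]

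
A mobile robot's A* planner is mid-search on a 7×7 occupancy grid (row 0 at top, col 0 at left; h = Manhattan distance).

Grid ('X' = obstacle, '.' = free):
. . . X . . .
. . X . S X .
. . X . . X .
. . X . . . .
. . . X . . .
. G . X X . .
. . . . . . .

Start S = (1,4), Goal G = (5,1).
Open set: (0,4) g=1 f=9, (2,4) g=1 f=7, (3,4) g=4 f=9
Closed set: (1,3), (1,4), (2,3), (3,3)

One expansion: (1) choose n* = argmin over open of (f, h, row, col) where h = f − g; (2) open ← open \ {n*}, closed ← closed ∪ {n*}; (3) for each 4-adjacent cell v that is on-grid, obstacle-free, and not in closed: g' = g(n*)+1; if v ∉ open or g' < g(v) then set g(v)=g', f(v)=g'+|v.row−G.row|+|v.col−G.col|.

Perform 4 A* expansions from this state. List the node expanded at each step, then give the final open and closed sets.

step 1: expand (2,4) (f=7, h=6) → closed; open now [(0,4) g=1 f=9, (3,4) g=2 f=7]
step 2: expand (3,4) (f=7, h=5) → closed; open now [(0,4) g=1 f=9, (3,5) g=3 f=9, (4,4) g=3 f=7]
step 3: expand (4,4) (f=7, h=4) → closed; open now [(0,4) g=1 f=9, (3,5) g=3 f=9, (4,5) g=4 f=9]
step 4: expand (4,5) (f=9, h=5) → closed; open now [(0,4) g=1 f=9, (3,5) g=3 f=9, (4,6) g=5 f=11, (5,5) g=5 f=9]

order=[(2,4) → (3,4) → (4,4) → (4,5)]; open=[(0,4) g=1 f=9, (3,5) g=3 f=9, (4,6) g=5 f=11, (5,5) g=5 f=9]; closed=[(1,3), (1,4), (2,3), (2,4), (3,3), (3,4), (4,4), (4,5)]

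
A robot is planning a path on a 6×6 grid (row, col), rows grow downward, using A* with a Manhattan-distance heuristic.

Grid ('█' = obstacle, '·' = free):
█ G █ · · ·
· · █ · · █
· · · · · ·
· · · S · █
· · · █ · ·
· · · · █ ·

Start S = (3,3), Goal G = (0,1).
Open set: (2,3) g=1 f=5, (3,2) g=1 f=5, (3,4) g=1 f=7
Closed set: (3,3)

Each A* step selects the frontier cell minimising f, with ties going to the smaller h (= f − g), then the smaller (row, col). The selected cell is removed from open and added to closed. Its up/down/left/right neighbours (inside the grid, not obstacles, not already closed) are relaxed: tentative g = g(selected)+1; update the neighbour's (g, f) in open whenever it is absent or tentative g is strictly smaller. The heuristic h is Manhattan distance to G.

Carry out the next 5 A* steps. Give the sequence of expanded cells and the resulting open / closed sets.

order=[(2,3) → (1,3) → (0,3) → (2,2) → (2,1)]; open=[(0,4) g=4 f=7, (1,1) g=4 f=5, (1,4) g=3 f=7, (2,0) g=4 f=7, (2,4) g=2 f=7, (3,1) g=4 f=7, (3,2) g=1 f=5, (3,4) g=1 f=7]; closed=[(0,3), (1,3), (2,1), (2,2), (2,3), (3,3)]

step 1: expand (2,3) (f=5, h=4) → closed; open now [(1,3) g=2 f=5, (2,2) g=2 f=5, (2,4) g=2 f=7, (3,2) g=1 f=5, (3,4) g=1 f=7]
step 2: expand (1,3) (f=5, h=3) → closed; open now [(0,3) g=3 f=5, (1,4) g=3 f=7, (2,2) g=2 f=5, (2,4) g=2 f=7, (3,2) g=1 f=5, (3,4) g=1 f=7]
step 3: expand (0,3) (f=5, h=2) → closed; open now [(0,4) g=4 f=7, (1,4) g=3 f=7, (2,2) g=2 f=5, (2,4) g=2 f=7, (3,2) g=1 f=5, (3,4) g=1 f=7]
step 4: expand (2,2) (f=5, h=3) → closed; open now [(0,4) g=4 f=7, (1,4) g=3 f=7, (2,1) g=3 f=5, (2,4) g=2 f=7, (3,2) g=1 f=5, (3,4) g=1 f=7]
step 5: expand (2,1) (f=5, h=2) → closed; open now [(0,4) g=4 f=7, (1,1) g=4 f=5, (1,4) g=3 f=7, (2,0) g=4 f=7, (2,4) g=2 f=7, (3,1) g=4 f=7, (3,2) g=1 f=5, (3,4) g=1 f=7]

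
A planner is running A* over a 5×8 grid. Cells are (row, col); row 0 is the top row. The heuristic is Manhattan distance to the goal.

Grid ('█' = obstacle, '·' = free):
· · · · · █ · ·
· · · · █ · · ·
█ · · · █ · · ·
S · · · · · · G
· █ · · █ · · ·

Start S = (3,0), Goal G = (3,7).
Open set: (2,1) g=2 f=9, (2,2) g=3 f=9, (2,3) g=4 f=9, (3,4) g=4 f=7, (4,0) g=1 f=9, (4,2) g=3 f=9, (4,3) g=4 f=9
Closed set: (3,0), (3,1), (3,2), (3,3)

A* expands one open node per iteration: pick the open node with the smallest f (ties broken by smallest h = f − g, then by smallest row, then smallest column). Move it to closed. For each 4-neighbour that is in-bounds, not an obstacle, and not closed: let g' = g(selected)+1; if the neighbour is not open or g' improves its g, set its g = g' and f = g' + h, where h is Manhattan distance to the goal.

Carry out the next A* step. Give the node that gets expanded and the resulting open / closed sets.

step 1: expand (3,4) (f=7, h=3) → closed; open now [(2,1) g=2 f=9, (2,2) g=3 f=9, (2,3) g=4 f=9, (3,5) g=5 f=7, (4,0) g=1 f=9, (4,2) g=3 f=9, (4,3) g=4 f=9]

expanded=(3,4); open=[(2,1) g=2 f=9, (2,2) g=3 f=9, (2,3) g=4 f=9, (3,5) g=5 f=7, (4,0) g=1 f=9, (4,2) g=3 f=9, (4,3) g=4 f=9]; closed=[(3,0), (3,1), (3,2), (3,3), (3,4)]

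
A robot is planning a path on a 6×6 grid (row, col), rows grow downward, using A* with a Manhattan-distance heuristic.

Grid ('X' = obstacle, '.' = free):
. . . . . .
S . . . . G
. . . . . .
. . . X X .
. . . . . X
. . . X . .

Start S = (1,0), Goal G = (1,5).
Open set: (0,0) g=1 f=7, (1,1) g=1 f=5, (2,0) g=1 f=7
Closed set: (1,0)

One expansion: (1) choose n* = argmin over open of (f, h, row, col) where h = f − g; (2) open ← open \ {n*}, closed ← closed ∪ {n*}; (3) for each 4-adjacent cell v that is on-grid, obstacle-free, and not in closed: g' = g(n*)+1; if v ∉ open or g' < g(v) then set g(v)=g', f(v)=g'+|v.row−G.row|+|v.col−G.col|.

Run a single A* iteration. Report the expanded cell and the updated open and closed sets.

expanded=(1,1); open=[(0,0) g=1 f=7, (0,1) g=2 f=7, (1,2) g=2 f=5, (2,0) g=1 f=7, (2,1) g=2 f=7]; closed=[(1,0), (1,1)]

step 1: expand (1,1) (f=5, h=4) → closed; open now [(0,0) g=1 f=7, (0,1) g=2 f=7, (1,2) g=2 f=5, (2,0) g=1 f=7, (2,1) g=2 f=7]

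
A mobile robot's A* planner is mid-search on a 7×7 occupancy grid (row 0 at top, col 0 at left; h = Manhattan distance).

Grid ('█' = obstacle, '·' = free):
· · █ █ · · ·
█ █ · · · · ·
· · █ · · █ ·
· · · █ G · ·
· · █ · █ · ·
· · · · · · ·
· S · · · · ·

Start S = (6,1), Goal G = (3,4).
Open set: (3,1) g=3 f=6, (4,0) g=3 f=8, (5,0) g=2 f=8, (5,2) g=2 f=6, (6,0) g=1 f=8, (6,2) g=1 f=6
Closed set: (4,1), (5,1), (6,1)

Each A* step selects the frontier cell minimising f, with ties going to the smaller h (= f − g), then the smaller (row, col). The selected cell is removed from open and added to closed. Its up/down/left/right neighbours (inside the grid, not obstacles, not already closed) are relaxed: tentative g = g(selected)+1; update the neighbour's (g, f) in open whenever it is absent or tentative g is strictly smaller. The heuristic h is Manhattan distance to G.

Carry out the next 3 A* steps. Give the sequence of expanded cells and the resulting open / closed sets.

order=[(3,1) → (3,2) → (5,2)]; open=[(2,1) g=4 f=8, (3,0) g=4 f=8, (4,0) g=3 f=8, (5,0) g=2 f=8, (5,3) g=3 f=6, (6,0) g=1 f=8, (6,2) g=1 f=6]; closed=[(3,1), (3,2), (4,1), (5,1), (5,2), (6,1)]

step 1: expand (3,1) (f=6, h=3) → closed; open now [(2,1) g=4 f=8, (3,0) g=4 f=8, (3,2) g=4 f=6, (4,0) g=3 f=8, (5,0) g=2 f=8, (5,2) g=2 f=6, (6,0) g=1 f=8, (6,2) g=1 f=6]
step 2: expand (3,2) (f=6, h=2) → closed; open now [(2,1) g=4 f=8, (3,0) g=4 f=8, (4,0) g=3 f=8, (5,0) g=2 f=8, (5,2) g=2 f=6, (6,0) g=1 f=8, (6,2) g=1 f=6]
step 3: expand (5,2) (f=6, h=4) → closed; open now [(2,1) g=4 f=8, (3,0) g=4 f=8, (4,0) g=3 f=8, (5,0) g=2 f=8, (5,3) g=3 f=6, (6,0) g=1 f=8, (6,2) g=1 f=6]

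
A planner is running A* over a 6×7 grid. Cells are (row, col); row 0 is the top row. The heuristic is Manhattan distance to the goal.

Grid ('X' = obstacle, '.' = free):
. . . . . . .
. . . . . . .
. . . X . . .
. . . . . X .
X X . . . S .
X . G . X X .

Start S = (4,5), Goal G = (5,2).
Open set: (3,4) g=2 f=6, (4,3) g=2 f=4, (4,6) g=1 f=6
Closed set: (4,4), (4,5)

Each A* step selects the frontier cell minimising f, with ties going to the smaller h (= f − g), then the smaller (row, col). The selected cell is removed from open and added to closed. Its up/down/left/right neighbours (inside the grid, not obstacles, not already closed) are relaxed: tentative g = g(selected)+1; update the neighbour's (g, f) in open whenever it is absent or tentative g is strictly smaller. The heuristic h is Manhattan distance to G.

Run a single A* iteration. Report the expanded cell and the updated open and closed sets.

expanded=(4,3); open=[(3,3) g=3 f=6, (3,4) g=2 f=6, (4,2) g=3 f=4, (4,6) g=1 f=6, (5,3) g=3 f=4]; closed=[(4,3), (4,4), (4,5)]

step 1: expand (4,3) (f=4, h=2) → closed; open now [(3,3) g=3 f=6, (3,4) g=2 f=6, (4,2) g=3 f=4, (4,6) g=1 f=6, (5,3) g=3 f=4]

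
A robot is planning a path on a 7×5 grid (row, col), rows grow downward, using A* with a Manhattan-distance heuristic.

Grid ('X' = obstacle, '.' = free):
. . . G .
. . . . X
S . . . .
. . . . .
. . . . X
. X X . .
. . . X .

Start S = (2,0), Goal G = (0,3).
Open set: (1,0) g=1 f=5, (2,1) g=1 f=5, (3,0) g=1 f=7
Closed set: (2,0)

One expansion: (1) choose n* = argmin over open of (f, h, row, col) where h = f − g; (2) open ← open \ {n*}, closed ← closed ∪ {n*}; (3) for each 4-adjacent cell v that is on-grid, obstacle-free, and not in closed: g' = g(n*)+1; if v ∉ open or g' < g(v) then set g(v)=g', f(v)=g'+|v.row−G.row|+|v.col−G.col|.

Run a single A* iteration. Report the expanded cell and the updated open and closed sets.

step 1: expand (1,0) (f=5, h=4) → closed; open now [(0,0) g=2 f=5, (1,1) g=2 f=5, (2,1) g=1 f=5, (3,0) g=1 f=7]

expanded=(1,0); open=[(0,0) g=2 f=5, (1,1) g=2 f=5, (2,1) g=1 f=5, (3,0) g=1 f=7]; closed=[(1,0), (2,0)]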